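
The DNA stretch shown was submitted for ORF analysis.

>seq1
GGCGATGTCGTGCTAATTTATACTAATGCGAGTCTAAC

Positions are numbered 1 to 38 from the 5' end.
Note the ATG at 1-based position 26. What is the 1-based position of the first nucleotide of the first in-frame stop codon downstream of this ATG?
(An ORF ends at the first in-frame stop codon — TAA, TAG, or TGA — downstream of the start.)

Codons from position 26: ATG (26–28), CGA (29–31), GTC (32–34), TAA (35–37).
TAA is a stop codon; it begins at position 35.

35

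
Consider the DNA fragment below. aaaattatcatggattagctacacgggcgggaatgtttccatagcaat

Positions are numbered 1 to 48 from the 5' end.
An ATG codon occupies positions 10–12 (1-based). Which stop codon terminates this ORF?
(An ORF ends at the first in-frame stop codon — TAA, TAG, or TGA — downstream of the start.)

TAG

Codons from position 10: ATG (10–12), GAT (13–15), TAG (16–18).
The first in-frame stop codon is TAG.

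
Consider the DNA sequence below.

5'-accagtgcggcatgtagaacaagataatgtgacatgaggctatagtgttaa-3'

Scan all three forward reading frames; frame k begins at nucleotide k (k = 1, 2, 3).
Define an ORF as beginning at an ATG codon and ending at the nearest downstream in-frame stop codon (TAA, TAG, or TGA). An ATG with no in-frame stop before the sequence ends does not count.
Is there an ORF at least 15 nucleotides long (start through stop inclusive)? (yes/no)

no

Frame 1: ACC AGT GCG GCA TGT AGA ACA AGA TAA TGT GAC ATG AGG CTA TAG TGT TAA — ATG at 34, stop TAG at 43 → 12 nt.
Frame 2: CCA GTG CGG CAT GTA GAA CAA GAT AAT GTG ACA TGA GGC TAT AGT GTT — no ATG→stop ORF.
Frame 3: CAG TGC GGC ATG TAG AAC AAG ATA ATG TGA CAT GAG GCT ATA GTG TTA — ATG at 12, stop TAG at 15 → 6 nt; ATG at 27, stop TGA at 30 → 6 nt.
Largest ORF found is 12 nucleotides < 15, so no.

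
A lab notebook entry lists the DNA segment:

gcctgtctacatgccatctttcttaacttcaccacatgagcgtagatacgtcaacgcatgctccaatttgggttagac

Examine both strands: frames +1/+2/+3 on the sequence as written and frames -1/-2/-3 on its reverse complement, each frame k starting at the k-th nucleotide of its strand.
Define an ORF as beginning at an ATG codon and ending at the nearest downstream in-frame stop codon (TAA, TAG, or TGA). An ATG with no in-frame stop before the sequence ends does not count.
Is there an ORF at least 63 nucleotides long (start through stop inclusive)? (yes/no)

yes

Reverse complement (5'→3'): GTCTAACCCAAATTGGAGCATGCGTTGACGTATCTACGCTCATGTGGTGAAGTTAAGAAAGATGGCATGTAGACAGGC
Frame +1: GCC TGT CTA CAT GCC ATC TTT CTT AAC TTC ACC ACA TGA GCG TAG ATA CGT CAA CGC ATG CTC CAA TTT GGG TTA GAC — no ATG→stop ORF.
Frame +2: CCT GTC TAC ATG CCA TCT TTC TTA ACT TCA CCA CAT GAG CGT AGA TAC GTC AAC GCA TGC TCC AAT TTG GGT TAG — ATG at 11, stop TAG at 74 → 66 nt.
Frame +3: CTG TCT ACA TGC CAT CTT TCT TAA CTT CAC CAC ATG AGC GTA GAT ACG TCA ACG CAT GCT CCA ATT TGG GTT AGA — no ATG→stop ORF.
Frame -1: GTC TAA CCC AAA TTG GAG CAT GCG TTG ACG TAT CTA CGC TCA TGT GGT GAA GTT AAG AAA GAT GGC ATG TAG ACA GGC — ATG at 67, stop TAG at 70 → 6 nt.
Frame -2: TCT AAC CCA AAT TGG AGC ATG CGT TGA CGT ATC TAC GCT CAT GTG GTG AAG TTA AGA AAG ATG GCA TGT AGA CAG — ATG at 20, stop TGA at 26 → 9 nt.
Frame -3: CTA ACC CAA ATT GGA GCA TGC GTT GAC GTA TCT ACG CTC ATG TGG TGA AGT TAA GAA AGA TGG CAT GTA GAC AGG — ATG at 42, stop TGA at 48 → 9 nt.
Frame +2 has an ORF of 66 nucleotides (positions 11–76) ≥ 63, so yes.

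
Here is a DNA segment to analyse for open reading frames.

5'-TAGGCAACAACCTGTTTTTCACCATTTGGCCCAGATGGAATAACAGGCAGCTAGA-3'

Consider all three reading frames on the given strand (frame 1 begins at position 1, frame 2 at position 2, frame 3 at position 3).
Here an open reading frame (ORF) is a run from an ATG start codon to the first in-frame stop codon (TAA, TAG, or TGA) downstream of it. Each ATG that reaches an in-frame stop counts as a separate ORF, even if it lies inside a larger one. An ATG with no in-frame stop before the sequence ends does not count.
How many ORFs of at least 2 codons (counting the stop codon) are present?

1

Frame 1: TAG GCA ACA ACC TGT TTT TCA CCA TTT GGC CCA GAT GGA ATA ACA GGC AGC TAG — no ATG→stop ORF.
Frame 2: AGG CAA CAA CCT GTT TTT CAC CAT TTG GCC CAG ATG GAA TAA CAG GCA GCT AGA — ATG at 35, stop TAA at 41 → 9 nt.
Frame 3: GGC AAC AAC CTG TTT TTC ACC ATT TGG CCC AGA TGG AAT AAC AGG CAG CTA — no ATG→stop ORF.
ORFs ≥ 2 codons: frame 2 35–43 (3 codons). Count = 1.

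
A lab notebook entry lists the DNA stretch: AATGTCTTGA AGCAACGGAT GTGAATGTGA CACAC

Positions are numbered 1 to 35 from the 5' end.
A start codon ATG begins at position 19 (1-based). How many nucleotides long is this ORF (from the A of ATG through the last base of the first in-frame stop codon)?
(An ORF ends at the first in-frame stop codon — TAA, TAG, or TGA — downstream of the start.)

Codons from position 19: ATG (19–21), TGA (22–24).
TGA is the first in-frame stop; ORF spans 19–24, 6 nucleotides.

6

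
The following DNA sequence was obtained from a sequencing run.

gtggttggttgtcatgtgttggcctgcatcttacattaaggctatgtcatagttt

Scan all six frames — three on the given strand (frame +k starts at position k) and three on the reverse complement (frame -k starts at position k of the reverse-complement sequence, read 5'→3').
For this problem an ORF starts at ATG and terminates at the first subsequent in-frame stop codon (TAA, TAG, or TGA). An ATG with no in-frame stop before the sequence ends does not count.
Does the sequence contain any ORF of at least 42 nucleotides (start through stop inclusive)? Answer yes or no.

no

Reverse complement (5'→3'): AAACTATGACATAGCCTTAATGTAAGATGCAGGCCAACACATGACAACCAACCAC
Frame +1: GTG GTT GGT TGT CAT GTG TTG GCC TGC ATC TTA CAT TAA GGC TAT GTC ATA GTT — no ATG→stop ORF.
Frame +2: TGG TTG GTT GTC ATG TGT TGG CCT GCA TCT TAC ATT AAG GCT ATG TCA TAG TTT — ATG at 14, stop TAG at 50 → 39 nt; ATG at 44, stop TAG at 50 → 9 nt.
Frame +3: GGT TGG TTG TCA TGT GTT GGC CTG CAT CTT ACA TTA AGG CTA TGT CAT AGT — no ATG→stop ORF.
Frame -1: AAA CTA TGA CAT AGC CTT AAT GTA AGA TGC AGG CCA ACA CAT GAC AAC CAA CCA — no ATG→stop ORF.
Frame -2: AAC TAT GAC ATA GCC TTA ATG TAA GAT GCA GGC CAA CAC ATG ACA ACC AAC CAC — ATG at 20, stop TAA at 23 → 6 nt.
Frame -3: ACT ATG ACA TAG CCT TAA TGT AAG ATG CAG GCC AAC ACA TGA CAA CCA ACC — ATG at 6, stop TAG at 12 → 9 nt; ATG at 27, stop TGA at 42 → 18 nt.
Largest ORF found is 39 nucleotides < 42, so no.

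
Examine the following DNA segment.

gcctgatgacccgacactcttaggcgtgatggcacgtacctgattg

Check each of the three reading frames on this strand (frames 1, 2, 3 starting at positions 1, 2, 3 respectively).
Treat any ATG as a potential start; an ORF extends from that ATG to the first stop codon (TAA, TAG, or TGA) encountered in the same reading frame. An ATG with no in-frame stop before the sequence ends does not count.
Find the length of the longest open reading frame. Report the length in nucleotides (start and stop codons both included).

18

Frame 1: GCC TGA TGA CCC GAC ACT CTT AGG CGT GAT GGC ACG TAC CTG ATT — no ATG→stop ORF.
Frame 2: CCT GAT GAC CCG ACA CTC TTA GGC GTG ATG GCA CGT ACC TGA TTG — ATG at 29, stop TGA at 41 → 15 nt.
Frame 3: CTG ATG ACC CGA CAC TCT TAG GCG TGA TGG CAC GTA CCT GAT — ATG at 6, stop TAG at 21 → 18 nt.
Longest: frame 3, positions 6–23, 18 nt = 6 codons = 5 aa. → 18 nucleotides.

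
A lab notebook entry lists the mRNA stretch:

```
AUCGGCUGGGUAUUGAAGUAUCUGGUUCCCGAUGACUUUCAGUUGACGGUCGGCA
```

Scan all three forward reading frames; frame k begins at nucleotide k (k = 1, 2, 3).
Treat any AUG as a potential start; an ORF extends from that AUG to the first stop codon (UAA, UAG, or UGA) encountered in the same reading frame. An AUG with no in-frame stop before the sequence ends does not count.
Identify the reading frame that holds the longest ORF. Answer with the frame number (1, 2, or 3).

2

Frame 1: AUC GGC UGG GUA UUG AAG UAU CUG GUU CCC GAU GAC UUU CAG UUG ACG GUC GGC — no AUG→stop ORF.
Frame 2: UCG GCU GGG UAU UGA AGU AUC UGG UUC CCG AUG ACU UUC AGU UGA CGG UCG GCA — AUG at 32, stop UGA at 44 → 15 nt.
Frame 3: CGG CUG GGU AUU GAA GUA UCU GGU UCC CGA UGA CUU UCA GUU GAC GGU CGG — no AUG→stop ORF.
Longest ORF is 15 nt in frame 2 (positions 32–46).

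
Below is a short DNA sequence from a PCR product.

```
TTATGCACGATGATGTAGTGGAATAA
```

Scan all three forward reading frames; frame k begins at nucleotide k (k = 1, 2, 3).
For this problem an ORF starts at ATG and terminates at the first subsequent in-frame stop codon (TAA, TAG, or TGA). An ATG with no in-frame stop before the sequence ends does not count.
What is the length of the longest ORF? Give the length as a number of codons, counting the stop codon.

Frame 1: TTA TGC ACG ATG ATG TAG TGG AAT — ATG at 10, stop TAG at 16 → 9 nt; ATG at 13, stop TAG at 16 → 6 nt.
Frame 2: TAT GCA CGA TGA TGT AGT GGA ATA — no ATG→stop ORF.
Frame 3: ATG CAC GAT GAT GTA GTG GAA TAA — ATG at 3, stop TAA at 24 → 24 nt.
Longest: frame 3, positions 3–26, 24 nt = 8 codons = 7 aa. → 8 codons.

8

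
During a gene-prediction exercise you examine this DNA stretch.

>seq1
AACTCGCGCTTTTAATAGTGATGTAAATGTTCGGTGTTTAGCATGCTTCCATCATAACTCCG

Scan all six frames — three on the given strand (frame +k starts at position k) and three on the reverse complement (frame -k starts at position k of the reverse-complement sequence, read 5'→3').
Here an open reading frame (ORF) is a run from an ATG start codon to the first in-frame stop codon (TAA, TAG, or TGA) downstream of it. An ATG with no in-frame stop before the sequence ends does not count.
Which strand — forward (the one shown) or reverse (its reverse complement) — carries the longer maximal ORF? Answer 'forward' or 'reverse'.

Reverse complement (5'→3'): CGGAGTTATGATGGAAGCATGCTAAACACCGAACATTTACATCACTATTAAAAGCGCGAGTT
Frame +1: AAC TCG CGC TTT TAA TAG TGA TGT AAA TGT TCG GTG TTT AGC ATG CTT CCA TCA TAA CTC — ATG at 43, stop TAA at 55 → 15 nt.
Frame +2: ACT CGC GCT TTT AAT AGT GAT GTA AAT GTT CGG TGT TTA GCA TGC TTC CAT CAT AAC TCC — no ATG→stop ORF.
Frame +3: CTC GCG CTT TTA ATA GTG ATG TAA ATG TTC GGT GTT TAG CAT GCT TCC ATC ATA ACT CCG — ATG at 21, stop TAA at 24 → 6 nt; ATG at 27, stop TAG at 39 → 15 nt.
Frame -1: CGG AGT TAT GAT GGA AGC ATG CTA AAC ACC GAA CAT TTA CAT CAC TAT TAA AAG CGC GAG — ATG at 19, stop TAA at 49 → 33 nt.
Frame -2: GGA GTT ATG ATG GAA GCA TGC TAA ACA CCG AAC ATT TAC ATC ACT ATT AAA AGC GCG AGT — ATG at 8, stop TAA at 23 → 18 nt; ATG at 11, stop TAA at 23 → 15 nt.
Frame -3: GAG TTA TGA TGG AAG CAT GCT AAA CAC CGA ACA TTT ACA TCA CTA TTA AAA GCG CGA GTT — no ATG→stop ORF.
Forward-strand max 15 nt; reverse-strand max 33 nt. The reverse strand has the longer ORF.

reverse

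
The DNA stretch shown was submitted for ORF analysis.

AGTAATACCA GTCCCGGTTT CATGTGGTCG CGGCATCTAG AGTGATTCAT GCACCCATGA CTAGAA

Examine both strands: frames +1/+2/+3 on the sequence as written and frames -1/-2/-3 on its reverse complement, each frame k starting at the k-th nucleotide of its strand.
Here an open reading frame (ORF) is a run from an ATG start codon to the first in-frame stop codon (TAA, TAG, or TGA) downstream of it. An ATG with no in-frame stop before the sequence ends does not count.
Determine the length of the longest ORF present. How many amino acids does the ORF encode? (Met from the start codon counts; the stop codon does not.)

Reverse complement (5'→3'): TTCTAGTCATGGGTGCATGAATCACTCTAGATGCCGCGACCACATGAAACCGGGACTGGTATTACT
Frame +1: AGT AAT ACC AGT CCC GGT TTC ATG TGG TCG CGG CAT CTA GAG TGA TTC ATG CAC CCA TGA CTA GAA — ATG at 22, stop TGA at 43 → 24 nt; ATG at 49, stop TGA at 58 → 12 nt.
Frame +2: GTA ATA CCA GTC CCG GTT TCA TGT GGT CGC GGC ATC TAG AGT GAT TCA TGC ACC CAT GAC TAG — no ATG→stop ORF.
Frame +3: TAA TAC CAG TCC CGG TTT CAT GTG GTC GCG GCA TCT AGA GTG ATT CAT GCA CCC ATG ACT AGA — no ATG→stop ORF.
Frame -1: TTC TAG TCA TGG GTG CAT GAA TCA CTC TAG ATG CCG CGA CCA CAT GAA ACC GGG ACT GGT ATT ACT — no ATG→stop ORF.
Frame -2: TCT AGT CAT GGG TGC ATG AAT CAC TCT AGA TGC CGC GAC CAC ATG AAA CCG GGA CTG GTA TTA — no ATG→stop ORF.
Frame -3: CTA GTC ATG GGT GCA TGA ATC ACT CTA GAT GCC GCG ACC ACA TGA AAC CGG GAC TGG TAT TAC — ATG at 9, stop TGA at 18 → 12 nt.
Longest: frame +1, positions 22–45, 24 nt = 8 codons = 7 aa. → 7 amino acids.

7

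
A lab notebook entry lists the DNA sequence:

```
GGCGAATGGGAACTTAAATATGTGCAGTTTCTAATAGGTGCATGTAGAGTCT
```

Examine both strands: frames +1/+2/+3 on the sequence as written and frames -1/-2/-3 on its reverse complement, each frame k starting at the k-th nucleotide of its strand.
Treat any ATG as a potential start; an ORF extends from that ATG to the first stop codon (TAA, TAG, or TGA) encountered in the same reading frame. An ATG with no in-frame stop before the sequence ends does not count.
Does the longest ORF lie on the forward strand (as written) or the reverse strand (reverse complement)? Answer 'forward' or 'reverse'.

reverse

Reverse complement (5'→3'): AGACTCTACATGCACCTATTAGAAACTGCACATATTTAAGTTCCCATTCGCC
Frame +1: GGC GAA TGG GAA CTT AAA TAT GTG CAG TTT CTA ATA GGT GCA TGT AGA GTC — no ATG→stop ORF.
Frame +2: GCG AAT GGG AAC TTA AAT ATG TGC AGT TTC TAA TAG GTG CAT GTA GAG TCT — ATG at 20, stop TAA at 32 → 15 nt.
Frame +3: CGA ATG GGA ACT TAA ATA TGT GCA GTT TCT AAT AGG TGC ATG TAG AGT — ATG at 6, stop TAA at 15 → 12 nt; ATG at 42, stop TAG at 45 → 6 nt.
Frame -1: AGA CTC TAC ATG CAC CTA TTA GAA ACT GCA CAT ATT TAA GTT CCC ATT CGC — ATG at 10, stop TAA at 37 → 30 nt.
Frame -2: GAC TCT ACA TGC ACC TAT TAG AAA CTG CAC ATA TTT AAG TTC CCA TTC GCC — no ATG→stop ORF.
Frame -3: ACT CTA CAT GCA CCT ATT AGA AAC TGC ACA TAT TTA AGT TCC CAT TCG — no ATG→stop ORF.
Forward-strand max 15 nt; reverse-strand max 30 nt. The reverse strand has the longer ORF.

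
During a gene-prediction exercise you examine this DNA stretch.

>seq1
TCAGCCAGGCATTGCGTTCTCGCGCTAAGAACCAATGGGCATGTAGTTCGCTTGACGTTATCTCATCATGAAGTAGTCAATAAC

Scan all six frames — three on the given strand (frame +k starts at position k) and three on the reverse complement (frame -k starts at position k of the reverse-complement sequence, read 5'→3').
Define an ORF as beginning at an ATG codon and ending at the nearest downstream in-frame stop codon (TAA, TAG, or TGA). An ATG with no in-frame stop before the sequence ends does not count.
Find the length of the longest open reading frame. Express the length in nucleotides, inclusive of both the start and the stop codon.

Reverse complement (5'→3'): GTTATTGACTACTTCATGATGAGATAACGTCAAGCGAACTACATGCCCATTGGTTCTTAGCGCGAGAACGCAATGCCTGGCTGA
Frame +1: TCA GCC AGG CAT TGC GTT CTC GCG CTA AGA ACC AAT GGG CAT GTA GTT CGC TTG ACG TTA TCT CAT CAT GAA GTA GTC AAT AAC — no ATG→stop ORF.
Frame +2: CAG CCA GGC ATT GCG TTC TCG CGC TAA GAA CCA ATG GGC ATG TAG TTC GCT TGA CGT TAT CTC ATC ATG AAG TAG TCA ATA — ATG at 35, stop TAG at 44 → 12 nt; ATG at 41, stop TAG at 44 → 6 nt; ATG at 68, stop TAG at 74 → 9 nt.
Frame +3: AGC CAG GCA TTG CGT TCT CGC GCT AAG AAC CAA TGG GCA TGT AGT TCG CTT GAC GTT ATC TCA TCA TGA AGT AGT CAA TAA — no ATG→stop ORF.
Frame -1: GTT ATT GAC TAC TTC ATG ATG AGA TAA CGT CAA GCG AAC TAC ATG CCC ATT GGT TCT TAG CGC GAG AAC GCA ATG CCT GGC TGA — ATG at 16, stop TAA at 25 → 12 nt; ATG at 19, stop TAA at 25 → 9 nt; ATG at 43, stop TAG at 58 → 18 nt; ATG at 73, stop TGA at 82 → 12 nt.
Frame -2: TTA TTG ACT ACT TCA TGA TGA GAT AAC GTC AAG CGA ACT ACA TGC CCA TTG GTT CTT AGC GCG AGA ACG CAA TGC CTG GCT — no ATG→stop ORF.
Frame -3: TAT TGA CTA CTT CAT GAT GAG ATA ACG TCA AGC GAA CTA CAT GCC CAT TGG TTC TTA GCG CGA GAA CGC AAT GCC TGG CTG — no ATG→stop ORF.
Longest: frame -1, positions 43–60, 18 nt = 6 codons = 5 aa. → 18 nucleotides.

18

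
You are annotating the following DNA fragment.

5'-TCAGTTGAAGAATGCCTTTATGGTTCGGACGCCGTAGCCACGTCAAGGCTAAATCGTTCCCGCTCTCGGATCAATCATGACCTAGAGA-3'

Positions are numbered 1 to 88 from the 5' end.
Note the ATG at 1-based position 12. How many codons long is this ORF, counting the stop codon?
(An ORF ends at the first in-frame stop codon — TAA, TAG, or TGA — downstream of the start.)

Codons from position 12: ATG (12–14), CCT (15–17), TTA (18–20), TGG (21–23), TTC (24–26), GGA (27–29), CGC (30–32), CGT (33–35), AGC (36–38), CAC (39–41), GTC (42–44), AAG (45–47), GCT (48–50), AAA (51–53), TCG (54–56), TTC (57–59), CCG (60–62), CTC (63–65), TCG (66–68), GAT (69–71), CAA (72–74), TCA (75–77), TGA (78–80).
TGA is the first in-frame stop; that's 23 codons including the stop.

23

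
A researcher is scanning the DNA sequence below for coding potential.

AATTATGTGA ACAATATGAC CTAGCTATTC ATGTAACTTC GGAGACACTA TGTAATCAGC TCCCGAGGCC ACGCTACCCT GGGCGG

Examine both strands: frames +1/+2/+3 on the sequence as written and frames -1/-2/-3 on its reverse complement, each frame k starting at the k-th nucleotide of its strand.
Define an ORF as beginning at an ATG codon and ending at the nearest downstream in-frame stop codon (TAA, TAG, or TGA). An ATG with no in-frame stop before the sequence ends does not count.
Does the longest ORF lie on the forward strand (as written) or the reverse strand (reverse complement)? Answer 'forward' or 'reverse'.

reverse

Reverse complement (5'→3'): CCGCCCAGGGTAGCGTGGCCTCGGGAGCTGATTACATAGTGTCTCCGAAGTTACATGAATAGCTAGGTCATATTGTTCACATAATT
Frame +1: AAT TAT GTG AAC AAT ATG ACC TAG CTA TTC ATG TAA CTT CGG AGA CAC TAT GTA ATC AGC TCC CGA GGC CAC GCT ACC CTG GGC — ATG at 16, stop TAG at 22 → 9 nt; ATG at 31, stop TAA at 34 → 6 nt.
Frame +2: ATT ATG TGA ACA ATA TGA CCT AGC TAT TCA TGT AAC TTC GGA GAC ACT ATG TAA TCA GCT CCC GAG GCC ACG CTA CCC TGG GCG — ATG at 5, stop TGA at 8 → 6 nt; ATG at 50, stop TAA at 53 → 6 nt.
Frame +3: TTA TGT GAA CAA TAT GAC CTA GCT ATT CAT GTA ACT TCG GAG ACA CTA TGT AAT CAG CTC CCG AGG CCA CGC TAC CCT GGG CGG — no ATG→stop ORF.
Frame -1: CCG CCC AGG GTA GCG TGG CCT CGG GAG CTG ATT ACA TAG TGT CTC CGA AGT TAC ATG AAT AGC TAG GTC ATA TTG TTC ACA TAA — ATG at 55, stop TAG at 64 → 12 nt.
Frame -2: CGC CCA GGG TAG CGT GGC CTC GGG AGC TGA TTA CAT AGT GTC TCC GAA GTT ACA TGA ATA GCT AGG TCA TAT TGT TCA CAT AAT — no ATG→stop ORF.
Frame -3: GCC CAG GGT AGC GTG GCC TCG GGA GCT GAT TAC ATA GTG TCT CCG AAG TTA CAT GAA TAG CTA GGT CAT ATT GTT CAC ATA ATT — no ATG→stop ORF.
Forward-strand max 9 nt; reverse-strand max 12 nt. The reverse strand has the longer ORF.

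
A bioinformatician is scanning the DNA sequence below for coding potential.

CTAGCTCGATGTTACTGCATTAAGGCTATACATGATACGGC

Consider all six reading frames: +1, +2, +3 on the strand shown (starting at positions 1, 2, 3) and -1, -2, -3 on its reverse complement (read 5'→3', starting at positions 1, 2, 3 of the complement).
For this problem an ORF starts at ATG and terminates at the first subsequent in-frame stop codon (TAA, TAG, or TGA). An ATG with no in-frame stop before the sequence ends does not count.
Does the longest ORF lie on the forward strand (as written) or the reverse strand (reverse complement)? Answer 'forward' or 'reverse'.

reverse

Reverse complement (5'→3'): GCCGTATCATGTATAGCCTTAATGCAGTAACATCGAGCTAG
Frame +1: CTA GCT CGA TGT TAC TGC ATT AAG GCT ATA CAT GAT ACG — no ATG→stop ORF.
Frame +2: TAG CTC GAT GTT ACT GCA TTA AGG CTA TAC ATG ATA CGG — no ATG→stop ORF.
Frame +3: AGC TCG ATG TTA CTG CAT TAA GGC TAT ACA TGA TAC GGC — ATG at 9, stop TAA at 21 → 15 nt.
Frame -1: GCC GTA TCA TGT ATA GCC TTA ATG CAG TAA CAT CGA GCT — ATG at 22, stop TAA at 28 → 9 nt.
Frame -2: CCG TAT CAT GTA TAG CCT TAA TGC AGT AAC ATC GAG CTA — no ATG→stop ORF.
Frame -3: CGT ATC ATG TAT AGC CTT AAT GCA GTA ACA TCG AGC TAG — ATG at 9, stop TAG at 39 → 33 nt.
Forward-strand max 15 nt; reverse-strand max 33 nt. The reverse strand has the longer ORF.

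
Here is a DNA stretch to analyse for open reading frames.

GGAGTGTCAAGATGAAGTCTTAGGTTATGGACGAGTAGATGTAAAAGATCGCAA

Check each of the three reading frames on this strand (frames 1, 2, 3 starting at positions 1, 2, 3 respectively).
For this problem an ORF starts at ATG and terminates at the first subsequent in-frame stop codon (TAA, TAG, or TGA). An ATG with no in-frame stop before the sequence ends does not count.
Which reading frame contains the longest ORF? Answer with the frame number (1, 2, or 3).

Frame 1: GGA GTG TCA AGA TGA AGT CTT AGG TTA TGG ACG AGT AGA TGT AAA AGA TCG CAA — no ATG→stop ORF.
Frame 2: GAG TGT CAA GAT GAA GTC TTA GGT TAT GGA CGA GTA GAT GTA AAA GAT CGC — no ATG→stop ORF.
Frame 3: AGT GTC AAG ATG AAG TCT TAG GTT ATG GAC GAG TAG ATG TAA AAG ATC GCA — ATG at 12, stop TAG at 21 → 12 nt; ATG at 27, stop TAG at 36 → 12 nt; ATG at 39, stop TAA at 42 → 6 nt.
Longest ORF is 12 nt in frame 3 (positions 12–23).

3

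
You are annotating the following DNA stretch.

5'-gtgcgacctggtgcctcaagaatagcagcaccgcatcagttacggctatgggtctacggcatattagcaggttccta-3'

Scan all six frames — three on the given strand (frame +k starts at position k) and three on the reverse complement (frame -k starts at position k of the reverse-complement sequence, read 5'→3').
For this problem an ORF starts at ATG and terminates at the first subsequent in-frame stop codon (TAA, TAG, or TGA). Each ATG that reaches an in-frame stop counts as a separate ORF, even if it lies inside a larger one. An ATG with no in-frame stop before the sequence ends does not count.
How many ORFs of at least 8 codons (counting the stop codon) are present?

0

Reverse complement (5'→3'): TAGGAACCTGCTAATATGCCGTAGACCCATAGCCGTAACTGATGCGGTGCTGCTATTCTTGAGGCACCAGGTCGCAC
Frame +1: GTG CGA CCT GGT GCC TCA AGA ATA GCA GCA CCG CAT CAG TTA CGG CTA TGG GTC TAC GGC ATA TTA GCA GGT TCC — no ATG→stop ORF.
Frame +2: TGC GAC CTG GTG CCT CAA GAA TAG CAG CAC CGC ATC AGT TAC GGC TAT GGG TCT ACG GCA TAT TAG CAG GTT CCT — no ATG→stop ORF.
Frame +3: GCG ACC TGG TGC CTC AAG AAT AGC AGC ACC GCA TCA GTT ACG GCT ATG GGT CTA CGG CAT ATT AGC AGG TTC CTA — no ATG→stop ORF.
Frame -1: TAG GAA CCT GCT AAT ATG CCG TAG ACC CAT AGC CGT AAC TGA TGC GGT GCT GCT ATT CTT GAG GCA CCA GGT CGC — ATG at 16, stop TAG at 22 → 9 nt.
Frame -2: AGG AAC CTG CTA ATA TGC CGT AGA CCC ATA GCC GTA ACT GAT GCG GTG CTG CTA TTC TTG AGG CAC CAG GTC GCA — no ATG→stop ORF.
Frame -3: GGA ACC TGC TAA TAT GCC GTA GAC CCA TAG CCG TAA CTG ATG CGG TGC TGC TAT TCT TGA GGC ACC AGG TCG CAC — ATG at 42, stop TGA at 60 → 21 nt.
No ORF reaches 8 codons. Count = 0.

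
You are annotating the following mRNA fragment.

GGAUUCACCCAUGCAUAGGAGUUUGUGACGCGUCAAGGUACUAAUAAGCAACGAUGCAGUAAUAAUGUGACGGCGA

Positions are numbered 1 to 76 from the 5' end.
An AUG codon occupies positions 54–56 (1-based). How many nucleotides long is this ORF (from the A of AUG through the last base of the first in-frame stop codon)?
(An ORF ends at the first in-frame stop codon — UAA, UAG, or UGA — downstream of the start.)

9

Codons from position 54: AUG (54–56), CAG (57–59), UAA (60–62).
UAA is the first in-frame stop; ORF spans 54–62, 9 nucleotides.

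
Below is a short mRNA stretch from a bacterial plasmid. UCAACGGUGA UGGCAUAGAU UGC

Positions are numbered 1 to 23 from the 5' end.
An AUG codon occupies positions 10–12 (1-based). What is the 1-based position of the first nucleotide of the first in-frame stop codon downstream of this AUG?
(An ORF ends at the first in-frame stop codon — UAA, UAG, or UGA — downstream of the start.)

Codons from position 10: AUG (10–12), GCA (13–15), UAG (16–18).
UAG is a stop codon; it begins at position 16.

16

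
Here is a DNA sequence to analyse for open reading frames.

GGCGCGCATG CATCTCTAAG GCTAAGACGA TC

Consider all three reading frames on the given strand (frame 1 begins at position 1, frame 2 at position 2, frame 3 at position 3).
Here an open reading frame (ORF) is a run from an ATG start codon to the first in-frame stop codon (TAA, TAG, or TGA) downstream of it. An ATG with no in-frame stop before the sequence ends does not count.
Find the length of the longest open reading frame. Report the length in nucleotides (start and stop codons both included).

12

Frame 1: GGC GCG CAT GCA TCT CTA AGG CTA AGA CGA — no ATG→stop ORF.
Frame 2: GCG CGC ATG CAT CTC TAA GGC TAA GAC GAT — ATG at 8, stop TAA at 17 → 12 nt.
Frame 3: CGC GCA TGC ATC TCT AAG GCT AAG ACG ATC — no ATG→stop ORF.
Longest: frame 2, positions 8–19, 12 nt = 4 codons = 3 aa. → 12 nucleotides.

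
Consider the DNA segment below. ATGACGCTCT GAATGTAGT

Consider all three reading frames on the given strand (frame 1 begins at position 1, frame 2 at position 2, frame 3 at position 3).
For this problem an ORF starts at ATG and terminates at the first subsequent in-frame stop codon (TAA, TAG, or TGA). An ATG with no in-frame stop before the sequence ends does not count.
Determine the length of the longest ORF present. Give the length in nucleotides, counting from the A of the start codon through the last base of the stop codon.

12

Frame 1: ATG ACG CTC TGA ATG TAG — ATG at 1, stop TGA at 10 → 12 nt; ATG at 13, stop TAG at 16 → 6 nt.
Frame 2: TGA CGC TCT GAA TGT AGT — no ATG→stop ORF.
Frame 3: GAC GCT CTG AAT GTA — no ATG→stop ORF.
Longest: frame 1, positions 1–12, 12 nt = 4 codons = 3 aa. → 12 nucleotides.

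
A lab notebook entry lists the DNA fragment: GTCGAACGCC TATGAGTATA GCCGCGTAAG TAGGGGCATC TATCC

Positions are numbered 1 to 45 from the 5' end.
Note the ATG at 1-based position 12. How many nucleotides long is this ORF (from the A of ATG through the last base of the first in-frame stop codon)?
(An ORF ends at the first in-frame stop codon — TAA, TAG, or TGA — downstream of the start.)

Codons from position 12: ATG (12–14), AGT (15–17), ATA (18–20), GCC (21–23), GCG (24–26), TAA (27–29).
TAA is the first in-frame stop; ORF spans 12–29, 18 nucleotides.

18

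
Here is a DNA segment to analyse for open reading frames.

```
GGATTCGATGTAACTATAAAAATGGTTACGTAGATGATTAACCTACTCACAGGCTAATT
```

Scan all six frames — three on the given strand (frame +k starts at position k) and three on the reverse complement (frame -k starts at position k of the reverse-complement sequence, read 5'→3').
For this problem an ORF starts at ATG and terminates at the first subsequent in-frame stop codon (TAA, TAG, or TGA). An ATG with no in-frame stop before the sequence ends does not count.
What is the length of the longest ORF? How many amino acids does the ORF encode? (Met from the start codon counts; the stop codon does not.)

Reverse complement (5'→3'): AATTAGCCTGTGAGTAGGTTAATCATCTACGTAACCATTTTTATAGTTACATCGAATCC
Frame +1: GGA TTC GAT GTA ACT ATA AAA ATG GTT ACG TAG ATG ATT AAC CTA CTC ACA GGC TAA — ATG at 22, stop TAG at 31 → 12 nt; ATG at 34, stop TAA at 55 → 24 nt.
Frame +2: GAT TCG ATG TAA CTA TAA AAA TGG TTA CGT AGA TGA TTA ACC TAC TCA CAG GCT AAT — ATG at 8, stop TAA at 11 → 6 nt.
Frame +3: ATT CGA TGT AAC TAT AAA AAT GGT TAC GTA GAT GAT TAA CCT ACT CAC AGG CTA ATT — no ATG→stop ORF.
Frame -1: AAT TAG CCT GTG AGT AGG TTA ATC ATC TAC GTA ACC ATT TTT ATA GTT ACA TCG AAT — no ATG→stop ORF.
Frame -2: ATT AGC CTG TGA GTA GGT TAA TCA TCT ACG TAA CCA TTT TTA TAG TTA CAT CGA ATC — no ATG→stop ORF.
Frame -3: TTA GCC TGT GAG TAG GTT AAT CAT CTA CGT AAC CAT TTT TAT AGT TAC ATC GAA TCC — no ATG→stop ORF.
Longest: frame +1, positions 34–57, 24 nt = 8 codons = 7 aa. → 7 amino acids.

7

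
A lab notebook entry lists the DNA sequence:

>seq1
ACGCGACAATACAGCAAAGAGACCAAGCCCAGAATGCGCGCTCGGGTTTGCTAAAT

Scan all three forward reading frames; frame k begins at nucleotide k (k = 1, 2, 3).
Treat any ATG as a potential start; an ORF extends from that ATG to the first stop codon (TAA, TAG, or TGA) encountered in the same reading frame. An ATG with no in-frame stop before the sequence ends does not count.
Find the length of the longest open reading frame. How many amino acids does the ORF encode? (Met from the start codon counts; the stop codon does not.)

6

Frame 1: ACG CGA CAA TAC AGC AAA GAG ACC AAG CCC AGA ATG CGC GCT CGG GTT TGC TAA — ATG at 34, stop TAA at 52 → 21 nt.
Frame 2: CGC GAC AAT ACA GCA AAG AGA CCA AGC CCA GAA TGC GCG CTC GGG TTT GCT AAA — no ATG→stop ORF.
Frame 3: GCG ACA ATA CAG CAA AGA GAC CAA GCC CAG AAT GCG CGC TCG GGT TTG CTA AAT — no ATG→stop ORF.
Longest: frame 1, positions 34–54, 21 nt = 7 codons = 6 aa. → 6 amino acids.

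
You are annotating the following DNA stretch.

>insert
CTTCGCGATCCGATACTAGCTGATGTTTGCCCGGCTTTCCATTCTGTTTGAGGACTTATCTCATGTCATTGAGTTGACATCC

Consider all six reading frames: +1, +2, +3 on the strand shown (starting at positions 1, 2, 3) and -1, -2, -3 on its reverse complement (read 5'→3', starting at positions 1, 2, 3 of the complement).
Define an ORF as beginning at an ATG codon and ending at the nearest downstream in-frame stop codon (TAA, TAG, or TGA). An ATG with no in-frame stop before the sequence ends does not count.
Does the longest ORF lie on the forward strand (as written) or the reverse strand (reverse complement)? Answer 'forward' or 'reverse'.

Reverse complement (5'→3'): GGATGTCAACTCAATGACATGAGATAAGTCCTCAAACAGAATGGAAAGCCGGGCAAACATCAGCTAGTATCGGATCGCGAAG
Frame +1: CTT CGC GAT CCG ATA CTA GCT GAT GTT TGC CCG GCT TTC CAT TCT GTT TGA GGA CTT ATC TCA TGT CAT TGA GTT GAC ATC — no ATG→stop ORF.
Frame +2: TTC GCG ATC CGA TAC TAG CTG ATG TTT GCC CGG CTT TCC ATT CTG TTT GAG GAC TTA TCT CAT GTC ATT GAG TTG ACA TCC — no ATG→stop ORF.
Frame +3: TCG CGA TCC GAT ACT AGC TGA TGT TTG CCC GGC TTT CCA TTC TGT TTG AGG ACT TAT CTC ATG TCA TTG AGT TGA CAT — ATG at 63, stop TGA at 75 → 15 nt.
Frame -1: GGA TGT CAA CTC AAT GAC ATG AGA TAA GTC CTC AAA CAG AAT GGA AAG CCG GGC AAA CAT CAG CTA GTA TCG GAT CGC GAA — ATG at 19, stop TAA at 25 → 9 nt.
Frame -2: GAT GTC AAC TCA ATG ACA TGA GAT AAG TCC TCA AAC AGA ATG GAA AGC CGG GCA AAC ATC AGC TAG TAT CGG ATC GCG AAG — ATG at 14, stop TGA at 20 → 9 nt; ATG at 41, stop TAG at 65 → 27 nt.
Frame -3: ATG TCA ACT CAA TGA CAT GAG ATA AGT CCT CAA ACA GAA TGG AAA GCC GGG CAA ACA TCA GCT AGT ATC GGA TCG CGA — ATG at 3, stop TGA at 15 → 15 nt.
Forward-strand max 15 nt; reverse-strand max 27 nt. The reverse strand has the longer ORF.

reverse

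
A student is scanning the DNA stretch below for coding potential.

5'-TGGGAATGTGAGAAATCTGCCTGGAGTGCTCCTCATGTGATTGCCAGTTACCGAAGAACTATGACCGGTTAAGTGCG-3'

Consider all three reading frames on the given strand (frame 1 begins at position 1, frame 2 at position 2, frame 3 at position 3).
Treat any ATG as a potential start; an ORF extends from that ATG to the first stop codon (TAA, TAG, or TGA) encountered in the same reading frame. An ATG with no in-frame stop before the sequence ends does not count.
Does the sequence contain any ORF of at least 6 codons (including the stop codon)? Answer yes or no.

no

Frame 1: TGG GAA TGT GAG AAA TCT GCC TGG AGT GCT CCT CAT GTG ATT GCC AGT TAC CGA AGA ACT ATG ACC GGT TAA GTG — ATG at 61, stop TAA at 70 → 12 nt.
Frame 2: GGG AAT GTG AGA AAT CTG CCT GGA GTG CTC CTC ATG TGA TTG CCA GTT ACC GAA GAA CTA TGA CCG GTT AAG TGC — ATG at 35, stop TGA at 38 → 6 nt.
Frame 3: GGA ATG TGA GAA ATC TGC CTG GAG TGC TCC TCA TGT GAT TGC CAG TTA CCG AAG AAC TAT GAC CGG TTA AGT GCG — ATG at 6, stop TGA at 9 → 6 nt.
Largest ORF found is 4 codons < 6, so no.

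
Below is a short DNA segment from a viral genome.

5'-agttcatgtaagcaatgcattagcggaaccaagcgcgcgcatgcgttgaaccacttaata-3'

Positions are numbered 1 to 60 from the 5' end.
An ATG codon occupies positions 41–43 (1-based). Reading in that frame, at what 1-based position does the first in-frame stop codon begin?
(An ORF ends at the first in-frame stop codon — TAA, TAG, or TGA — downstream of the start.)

Codons from position 41: ATG (41–43), CGT (44–46), TGA (47–49).
TGA is a stop codon; it begins at position 47.

47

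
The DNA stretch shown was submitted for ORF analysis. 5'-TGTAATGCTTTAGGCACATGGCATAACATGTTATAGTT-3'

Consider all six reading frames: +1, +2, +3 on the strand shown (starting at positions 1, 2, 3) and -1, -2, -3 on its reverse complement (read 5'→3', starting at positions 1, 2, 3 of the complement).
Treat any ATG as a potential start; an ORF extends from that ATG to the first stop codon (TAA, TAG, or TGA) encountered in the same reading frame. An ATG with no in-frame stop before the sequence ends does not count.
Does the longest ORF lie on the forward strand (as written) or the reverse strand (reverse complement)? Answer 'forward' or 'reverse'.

reverse

Reverse complement (5'→3'): AACTATAACATGTTATGCCATGTGCCTAAAGCATTACA
Frame +1: TGT AAT GCT TTA GGC ACA TGG CAT AAC ATG TTA TAG — ATG at 28, stop TAG at 34 → 9 nt.
Frame +2: GTA ATG CTT TAG GCA CAT GGC ATA ACA TGT TAT AGT — ATG at 5, stop TAG at 11 → 9 nt.
Frame +3: TAA TGC TTT AGG CAC ATG GCA TAA CAT GTT ATA GTT — ATG at 18, stop TAA at 24 → 9 nt.
Frame -1: AAC TAT AAC ATG TTA TGC CAT GTG CCT AAA GCA TTA — no ATG→stop ORF.
Frame -2: ACT ATA ACA TGT TAT GCC ATG TGC CTA AAG CAT TAC — no ATG→stop ORF.
Frame -3: CTA TAA CAT GTT ATG CCA TGT GCC TAA AGC ATT ACA — ATG at 15, stop TAA at 27 → 15 nt.
Forward-strand max 9 nt; reverse-strand max 15 nt. The reverse strand has the longer ORF.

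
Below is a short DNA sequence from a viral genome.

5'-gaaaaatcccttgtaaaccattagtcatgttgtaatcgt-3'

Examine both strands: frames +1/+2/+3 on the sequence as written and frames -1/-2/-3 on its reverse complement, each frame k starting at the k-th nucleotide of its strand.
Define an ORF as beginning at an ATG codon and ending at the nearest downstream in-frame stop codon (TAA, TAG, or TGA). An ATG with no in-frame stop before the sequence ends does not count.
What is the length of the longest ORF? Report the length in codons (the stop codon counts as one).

3

Reverse complement (5'→3'): ACGATTACAACATGACTAATGGTTTACAAGGGATTTTTC
Frame +1: GAA AAA TCC CTT GTA AAC CAT TAG TCA TGT TGT AAT CGT — no ATG→stop ORF.
Frame +2: AAA AAT CCC TTG TAA ACC ATT AGT CAT GTT GTA ATC — no ATG→stop ORF.
Frame +3: AAA ATC CCT TGT AAA CCA TTA GTC ATG TTG TAA TCG — ATG at 27, stop TAA at 33 → 9 nt.
Frame -1: ACG ATT ACA ACA TGA CTA ATG GTT TAC AAG GGA TTT TTC — no ATG→stop ORF.
Frame -2: CGA TTA CAA CAT GAC TAA TGG TTT ACA AGG GAT TTT — no ATG→stop ORF.
Frame -3: GAT TAC AAC ATG ACT AAT GGT TTA CAA GGG ATT TTT — no ATG→stop ORF.
Longest: frame +3, positions 27–35, 9 nt = 3 codons = 2 aa. → 3 codons.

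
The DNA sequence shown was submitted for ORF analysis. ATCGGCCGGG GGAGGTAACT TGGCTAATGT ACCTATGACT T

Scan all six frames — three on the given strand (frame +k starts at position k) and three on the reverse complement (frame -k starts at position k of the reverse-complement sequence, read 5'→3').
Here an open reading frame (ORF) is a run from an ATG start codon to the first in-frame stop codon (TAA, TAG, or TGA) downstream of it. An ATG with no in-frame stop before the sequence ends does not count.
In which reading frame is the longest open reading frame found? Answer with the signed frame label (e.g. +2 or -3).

+3

Reverse complement (5'→3'): AAGTCATAGGTACATTAGCCAAGTTACCTCCCCCGGCCGAT
Frame +1: ATC GGC CGG GGG AGG TAA CTT GGC TAA TGT ACC TAT GAC — no ATG→stop ORF.
Frame +2: TCG GCC GGG GGA GGT AAC TTG GCT AAT GTA CCT ATG ACT — no ATG→stop ORF.
Frame +3: CGG CCG GGG GAG GTA ACT TGG CTA ATG TAC CTA TGA CTT — ATG at 27, stop TGA at 36 → 12 nt.
Frame -1: AAG TCA TAG GTA CAT TAG CCA AGT TAC CTC CCC CGG CCG — no ATG→stop ORF.
Frame -2: AGT CAT AGG TAC ATT AGC CAA GTT ACC TCC CCC GGC CGA — no ATG→stop ORF.
Frame -3: GTC ATA GGT ACA TTA GCC AAG TTA CCT CCC CCG GCC GAT — no ATG→stop ORF.
Longest ORF is 12 nt in frame +3 (positions 27–38).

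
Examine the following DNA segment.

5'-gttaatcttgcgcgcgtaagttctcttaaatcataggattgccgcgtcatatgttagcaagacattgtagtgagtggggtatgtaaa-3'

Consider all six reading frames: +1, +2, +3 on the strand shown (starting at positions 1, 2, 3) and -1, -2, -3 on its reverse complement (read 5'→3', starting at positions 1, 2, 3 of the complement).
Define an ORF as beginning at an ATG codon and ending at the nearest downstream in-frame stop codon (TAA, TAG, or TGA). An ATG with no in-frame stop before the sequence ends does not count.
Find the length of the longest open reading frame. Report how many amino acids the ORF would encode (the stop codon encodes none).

Reverse complement (5'→3'): TTTACATACCCCACTCACTACAATGTCTTGCTAACATATGACGCGGCAATCCTATGATTTAAGAGAACTTACGCGCGCAAGATTAAC
Frame +1: GTT AAT CTT GCG CGC GTA AGT TCT CTT AAA TCA TAG GAT TGC CGC GTC ATA TGT TAG CAA GAC ATT GTA GTG AGT GGG GTA TGT AAA — no ATG→stop ORF.
Frame +2: TTA ATC TTG CGC GCG TAA GTT CTC TTA AAT CAT AGG ATT GCC GCG TCA TAT GTT AGC AAG ACA TTG TAG TGA GTG GGG TAT GTA — no ATG→stop ORF.
Frame +3: TAA TCT TGC GCG CGT AAG TTC TCT TAA ATC ATA GGA TTG CCG CGT CAT ATG TTA GCA AGA CAT TGT AGT GAG TGG GGT ATG TAA — ATG at 51, stop TAA at 84 → 36 nt; ATG at 81, stop TAA at 84 → 6 nt.
Frame -1: TTT ACA TAC CCC ACT CAC TAC AAT GTC TTG CTA ACA TAT GAC GCG GCA ATC CTA TGA TTT AAG AGA ACT TAC GCG CGC AAG ATT AAC — no ATG→stop ORF.
Frame -2: TTA CAT ACC CCA CTC ACT ACA ATG TCT TGC TAA CAT ATG ACG CGG CAA TCC TAT GAT TTA AGA GAA CTT ACG CGC GCA AGA TTA — ATG at 23, stop TAA at 32 → 12 nt.
Frame -3: TAC ATA CCC CAC TCA CTA CAA TGT CTT GCT AAC ATA TGA CGC GGC AAT CCT ATG ATT TAA GAG AAC TTA CGC GCG CAA GAT TAA — ATG at 54, stop TAA at 60 → 9 nt.
Longest: frame +3, positions 51–86, 36 nt = 12 codons = 11 aa. → 11 amino acids.

11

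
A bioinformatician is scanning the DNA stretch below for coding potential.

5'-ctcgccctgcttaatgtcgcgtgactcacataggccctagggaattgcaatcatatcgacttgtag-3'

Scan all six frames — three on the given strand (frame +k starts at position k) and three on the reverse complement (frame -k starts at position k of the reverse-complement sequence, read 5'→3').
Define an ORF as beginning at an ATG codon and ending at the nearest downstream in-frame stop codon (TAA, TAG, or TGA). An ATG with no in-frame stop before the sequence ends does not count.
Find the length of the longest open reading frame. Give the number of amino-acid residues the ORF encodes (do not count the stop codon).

Reverse complement (5'→3'): CTACAAGTCGATATGATTGCAATTCCCTAGGGCCTATGTGAGTCACGCGACATTAAGCAGGGCGAG
Frame +1: CTC GCC CTG CTT AAT GTC GCG TGA CTC ACA TAG GCC CTA GGG AAT TGC AAT CAT ATC GAC TTG TAG — no ATG→stop ORF.
Frame +2: TCG CCC TGC TTA ATG TCG CGT GAC TCA CAT AGG CCC TAG GGA ATT GCA ATC ATA TCG ACT TGT — ATG at 14, stop TAG at 38 → 27 nt.
Frame +3: CGC CCT GCT TAA TGT CGC GTG ACT CAC ATA GGC CCT AGG GAA TTG CAA TCA TAT CGA CTT GTA — no ATG→stop ORF.
Frame -1: CTA CAA GTC GAT ATG ATT GCA ATT CCC TAG GGC CTA TGT GAG TCA CGC GAC ATT AAG CAG GGC GAG — ATG at 13, stop TAG at 28 → 18 nt.
Frame -2: TAC AAG TCG ATA TGA TTG CAA TTC CCT AGG GCC TAT GTG AGT CAC GCG ACA TTA AGC AGG GCG — no ATG→stop ORF.
Frame -3: ACA AGT CGA TAT GAT TGC AAT TCC CTA GGG CCT ATG TGA GTC ACG CGA CAT TAA GCA GGG CGA — ATG at 36, stop TGA at 39 → 6 nt.
Longest: frame +2, positions 14–40, 27 nt = 9 codons = 8 aa. → 8 amino acids.

8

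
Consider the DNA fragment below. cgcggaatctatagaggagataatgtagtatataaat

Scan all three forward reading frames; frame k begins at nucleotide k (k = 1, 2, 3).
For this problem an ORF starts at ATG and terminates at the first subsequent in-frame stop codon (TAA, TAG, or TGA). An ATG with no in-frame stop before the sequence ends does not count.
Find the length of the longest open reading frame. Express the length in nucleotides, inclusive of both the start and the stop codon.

Frame 1: CGC GGA ATC TAT AGA GGA GAT AAT GTA GTA TAT AAA — no ATG→stop ORF.
Frame 2: GCG GAA TCT ATA GAG GAG ATA ATG TAG TAT ATA AAT — ATG at 23, stop TAG at 26 → 6 nt.
Frame 3: CGG AAT CTA TAG AGG AGA TAA TGT AGT ATA TAA — no ATG→stop ORF.
Longest: frame 2, positions 23–28, 6 nt = 2 codons = 1 aa. → 6 nucleotides.

6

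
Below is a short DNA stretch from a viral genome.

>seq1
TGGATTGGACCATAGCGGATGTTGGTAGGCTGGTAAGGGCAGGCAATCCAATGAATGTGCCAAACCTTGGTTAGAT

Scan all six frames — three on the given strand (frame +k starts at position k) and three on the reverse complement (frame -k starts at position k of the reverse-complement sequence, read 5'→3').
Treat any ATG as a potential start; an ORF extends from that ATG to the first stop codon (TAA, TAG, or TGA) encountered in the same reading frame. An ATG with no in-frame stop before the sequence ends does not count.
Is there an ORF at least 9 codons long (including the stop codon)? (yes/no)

no

Reverse complement (5'→3'): ATCTAACCAAGGTTTGGCACATTCATTGGATTGCCTGCCCTTACCAGCCTACCAACATCCGCTATGGTCCAATCCA
Frame +1: TGG ATT GGA CCA TAG CGG ATG TTG GTA GGC TGG TAA GGG CAG GCA ATC CAA TGA ATG TGC CAA ACC TTG GTT AGA — ATG at 19, stop TAA at 34 → 18 nt.
Frame +2: GGA TTG GAC CAT AGC GGA TGT TGG TAG GCT GGT AAG GGC AGG CAA TCC AAT GAA TGT GCC AAA CCT TGG TTA GAT — no ATG→stop ORF.
Frame +3: GAT TGG ACC ATA GCG GAT GTT GGT AGG CTG GTA AGG GCA GGC AAT CCA ATG AAT GTG CCA AAC CTT GGT TAG — ATG at 51, stop TAG at 72 → 24 nt.
Frame -1: ATC TAA CCA AGG TTT GGC ACA TTC ATT GGA TTG CCT GCC CTT ACC AGC CTA CCA ACA TCC GCT ATG GTC CAA TCC — no ATG→stop ORF.
Frame -2: TCT AAC CAA GGT TTG GCA CAT TCA TTG GAT TGC CTG CCC TTA CCA GCC TAC CAA CAT CCG CTA TGG TCC AAT CCA — no ATG→stop ORF.
Frame -3: CTA ACC AAG GTT TGG CAC ATT CAT TGG ATT GCC TGC CCT TAC CAG CCT ACC AAC ATC CGC TAT GGT CCA ATC — no ATG→stop ORF.
Largest ORF found is 8 codons < 9, so no.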